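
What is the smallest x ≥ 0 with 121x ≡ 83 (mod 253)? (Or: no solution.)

no solution

gcd(253, 121) = 11  (253 = 2×121 + 11, 121 = 11×11).
11 does not divide 83, so the congruence has no solution.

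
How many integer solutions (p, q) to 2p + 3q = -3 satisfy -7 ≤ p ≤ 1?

gcd(3, 2):
  3 = 1*2 + 1
  2 = 2*1
so gcd(3, 2) = 1.
Back-substitute for Bézout coefficients:
  1 = 3 - 1*2
  ... = 2*(-1) + 3*(1)
Scale by -3: particular solution (3, -3); reduce p mod 3: (0, -1).
General solution: p = 0 + 3t, q = -1 - 2t for integer t.
-7 ≤ 0 + 3t ≤ 1 gives t ∈ [-2, 0], which is 3 values.

3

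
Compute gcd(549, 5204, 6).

1

gcd(5204, 549) = 1  (5204 = 9*549 + 263, 549 = 2*263 + 23, 263 = 11*23 + 10, 23 = 2*10 + 3, 10 = 3*3 + 1, 3 = 3*1).
gcd(1, 6) = 1.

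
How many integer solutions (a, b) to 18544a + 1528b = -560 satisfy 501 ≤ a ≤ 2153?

gcd(18544, 1528):
  18544 = 12*1528 + 208
  1528 = 7*208 + 72
  208 = 2*72 + 64
  72 = 1*64 + 8
  64 = 8*8
so gcd(18544, 1528) = 8.
Back-substitute for Bézout coefficients:
  8 = 72 - 1*64
  ... = 18544*(-22) + 1528*(267)
Scale by -70: particular solution (1540, -18690); reduce a mod 191: (12, -146).
General solution: a = 12 + 191t, b = -146 - 2318t for integer t.
501 ≤ 12 + 191t ≤ 2153 gives t ∈ [3, 11], which is 9 values.

9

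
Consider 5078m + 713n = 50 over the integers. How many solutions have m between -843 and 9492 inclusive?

gcd(5078, 713) = 1.
By Bézout, 5078·(-336) + 713·(2393) = 1.
Particular solution: (312, -2222).
General solution: m = 312 + 713t, n = -2222 - 5078t for integer t.
-843 ≤ 312 + 713t ≤ 9492 gives t ∈ [-1, 12], which is 14 values.

14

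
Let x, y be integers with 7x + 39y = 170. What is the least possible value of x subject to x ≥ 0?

gcd(39, 7) = 1  (39 = 5×7 + 4, 7 = 1×4 + 3, 4 = 1×3 + 1, 3 = 3×1).
1 divides 170, so solutions exist.
Back-substituting, 7×(-11) + 39×(2) = 1.
Scale by 170/1 = 170: (x₀, y₀) = (-1870, 340).
General solution: x = -1870 + 39t, y = 340 - 7t for integer t.
x ≥ 0: smallest is -1870 mod 39 = 2 (at t = 48), with y = 4.

2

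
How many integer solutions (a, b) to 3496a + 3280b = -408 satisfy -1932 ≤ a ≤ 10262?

gcd(3496, 3280) = 8.
By Bézout, 3496·(-167) + 3280·(178) = 8.
Particular solution: (317, -338).
General solution: a = 317 + 410t, b = -338 - 437t for integer t.
-1932 ≤ 317 + 410t ≤ 10262 gives t ∈ [-5, 24], which is 30 values.

30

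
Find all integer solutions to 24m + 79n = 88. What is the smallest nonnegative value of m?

30

gcd(79, 24) = 1.
1 divides 88, so solutions exist.
By Bézout, 24*(-23) + 79*(7) = 1.
Scale by 88/1 = 88: (m₀, n₀) = (-2024, 616).
General solution: m = -2024 + 79t, n = 616 - 24t for integer t.
m ≥ 0: smallest is -2024 mod 79 = 30 (at t = 26), with n = -8.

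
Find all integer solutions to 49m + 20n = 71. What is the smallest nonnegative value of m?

19

gcd(49, 20) = 1.
1 divides 71, so solutions exist.
By Bézout, 49×(9) + 20×(-22) = 1.
Scale by 71/1 = 71: (m₀, n₀) = (639, -1562).
General solution: m = 639 + 20t, n = -1562 - 49t for integer t.
m ≥ 0: smallest is 639 mod 20 = 19 (at t = -31), with n = -43.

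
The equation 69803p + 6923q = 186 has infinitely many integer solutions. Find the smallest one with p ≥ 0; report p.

689

gcd(69803, 6923):
  69803 = 10×6923 + 573
  6923 = 12×573 + 47
  573 = 12×47 + 9
  47 = 5×9 + 2
  9 = 4×2 + 1
  2 = 2×1
so gcd(69803, 6923) = 1.
1 divides 186, so solutions exist.
Back-substitute for Bézout coefficients:
  1 = 9 - 4×2
  ... = 69803×(3093) + 6923×(-31186)
Scale by 186/1 = 186: (p₀, q₀) = (575298, -5800596).
General solution: p = 575298 + 6923t, q = -5800596 - 69803t for integer t.
p ≥ 0: smallest is 575298 mod 6923 = 689 (at t = -83), with q = -6947.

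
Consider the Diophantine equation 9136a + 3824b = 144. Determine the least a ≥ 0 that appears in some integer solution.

162

gcd(9136, 3824) = 16.
16 divides 144, so solutions exist.
By Bézout, 9136×(18) + 3824×(-43) = 16.
Scale by 144/16 = 9: (a₀, b₀) = (162, -387).
General solution: a = 162 + 239t, b = -387 - 571t for integer t.
a ≥ 0: smallest is 162 mod 239 = 162 (at t = 0), with b = -387.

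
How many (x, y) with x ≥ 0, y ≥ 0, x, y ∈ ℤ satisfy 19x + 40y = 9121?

gcd(40, 19):
  40 = 2×19 + 2
  19 = 9×2 + 1
  2 = 2×1
so gcd(40, 19) = 1.
Back-substitute for Bézout coefficients:
  1 = 19 - 9×2
  ... = 19×(19) + 40×(-9)
Scale by 9121: one solution is (173299, -82089). Reduce x mod 40: (19, 219).
General: x = 19 + 40t, y = 219 - 19t.
x ≥ 0 ⇒ t ≥ 0; y ≥ 0 ⇒ t ≤ 11. So t ∈ [0, 11]: 12 solutions.

12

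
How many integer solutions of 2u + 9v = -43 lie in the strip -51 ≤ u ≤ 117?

gcd(9, 2) = 1  (9 = 4·2 + 1, 2 = 2·1).
Back-substituting, 2·(-4) + 9·(1) = 1.
Scale by -43: particular solution (172, -43); reduce u mod 9: (1, -5).
General solution: u = 1 + 9t, v = -5 - 2t for integer t.
-51 ≤ 1 + 9t ≤ 117 gives t ∈ [-5, 12], which is 18 values.

18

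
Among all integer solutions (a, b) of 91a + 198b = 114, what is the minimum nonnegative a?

60

gcd(198, 91) = 1  (198 = 2*91 + 16, 91 = 5*16 + 11, 16 = 1*11 + 5, 11 = 2*5 + 1, 5 = 5*1).
1 divides 114, so solutions exist.
Back-substituting, 91*(37) + 198*(-17) = 1.
Scale by 114/1 = 114: (a₀, b₀) = (4218, -1938).
General solution: a = 4218 + 198t, b = -1938 - 91t for integer t.
a ≥ 0: smallest is 4218 mod 198 = 60 (at t = -21), with b = -27.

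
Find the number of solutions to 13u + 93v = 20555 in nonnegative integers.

gcd(93, 13) = 1.
By Bézout, 13×(43) + 93×(-6) = 1.
One solution: (86, 209).
General: u = 86 + 93t, v = 209 - 13t.
u ≥ 0 ⇒ t ≥ 0; v ≥ 0 ⇒ t ≤ 16. So t ∈ [0, 16]: 17 solutions.

17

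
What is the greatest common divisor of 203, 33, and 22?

1

gcd(203, 33):
  203 = 6*33 + 5
  33 = 6*5 + 3
  5 = 1*3 + 2
  3 = 1*2 + 1
  2 = 2*1
so gcd(203, 33) = 1.
gcd(1, 22) = 1.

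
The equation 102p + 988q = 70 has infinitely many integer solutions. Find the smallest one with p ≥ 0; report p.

gcd(988, 102) = 2.
2 divides 70, so solutions exist.
By Bézout, 102*(155) + 988*(-16) = 2.
Scale by 70/2 = 35: (p₀, q₀) = (5425, -560).
General solution: p = 5425 + 494t, q = -560 - 51t for integer t.
p ≥ 0: smallest is 5425 mod 494 = 485 (at t = -10), with q = -50.

485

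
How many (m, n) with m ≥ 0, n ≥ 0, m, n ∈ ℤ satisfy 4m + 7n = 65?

gcd(7, 4) = 1  (7 = 1·4 + 3, 4 = 1·3 + 1, 3 = 3·1).
Back-substituting, 4·(2) + 7·(-1) = 1.
Scale by 65: one solution is (130, -65). Reduce m mod 7: (4, 7).
General: m = 4 + 7t, n = 7 - 4t.
m ≥ 0 ⇒ t ≥ 0; n ≥ 0 ⇒ t ≤ 1. So t ∈ [0, 1]: 2 solutions.

2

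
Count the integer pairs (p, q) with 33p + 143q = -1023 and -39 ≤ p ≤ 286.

25

gcd(143, 33) = 11  (143 = 4*33 + 11, 33 = 3*11).
Back-substituting, 33*(-4) + 143*(1) = 11.
Scale by -93: particular solution (372, -93); reduce p mod 13: (8, -9).
General solution: p = 8 + 13t, q = -9 - 3t for integer t.
-39 ≤ 8 + 13t ≤ 286 gives t ∈ [-3, 21], which is 25 values.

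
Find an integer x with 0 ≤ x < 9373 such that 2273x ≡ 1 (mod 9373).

1501

gcd(9373, 2273):
  9373 = 4×2273 + 281
  2273 = 8×281 + 25
  281 = 11×25 + 6
  25 = 4×6 + 1
  6 = 6×1
so gcd(9373, 2273) = 1.
Back-substitute for Bézout coefficients:
  1 = 25 - 4×6
  ... = 2273×(1501) + 9373×(-364)
So 2273×1501 ≡ 1 (mod 9373), and 1501 mod 9373 = 1501.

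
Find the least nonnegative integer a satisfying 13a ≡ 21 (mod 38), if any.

25

gcd(38, 13) = 1  (38 = 2×13 + 12, 13 = 1×12 + 1, 12 = 12×1).
1 divides 21, so solutions exist.
Back-substituting, 13×(3) + 38×(-1) = 1.
So 13×(3) ≡ 1 (mod 38); multiply by 21: a ≡ 63 (mod 38).
Smallest nonnegative: a = 63 mod 38 = 25.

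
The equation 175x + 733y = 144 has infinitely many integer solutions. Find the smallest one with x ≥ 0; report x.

449

gcd(733, 175) = 1.
1 divides 144, so solutions exist.
By Bézout, 175·(222) + 733·(-53) = 1.
Scale by 144/1 = 144: (x₀, y₀) = (31968, -7632).
General solution: x = 31968 + 733t, y = -7632 - 175t for integer t.
x ≥ 0: smallest is 31968 mod 733 = 449 (at t = -43), with y = -107.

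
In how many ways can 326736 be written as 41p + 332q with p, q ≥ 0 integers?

gcd(332, 41) = 1  (332 = 8·41 + 4, 41 = 10·4 + 1, 4 = 4·1).
Back-substituting, 41·(81) + 332·(-10) = 1.
Scale by 326736: one solution is (26465616, -3267360). Reduce p mod 332: (236, 955).
General: p = 236 + 332t, q = 955 - 41t.
p ≥ 0 ⇒ t ≥ 0; q ≥ 0 ⇒ t ≤ 23. So t ∈ [0, 23]: 24 solutions.

24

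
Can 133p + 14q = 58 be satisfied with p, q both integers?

no

gcd(133, 14) = 7  (133 = 9×14 + 7, 14 = 2×7).
7 does not divide 58 (remainder 2), so no integer solutions.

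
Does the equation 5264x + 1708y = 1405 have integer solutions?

no

gcd(5264, 1708) = 28  (5264 = 3×1708 + 140, 1708 = 12×140 + 28, 140 = 5×28).
28 does not divide 1405 (remainder 5), so no integer solutions.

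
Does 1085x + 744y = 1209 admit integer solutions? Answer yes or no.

yes

gcd(1085, 744):
  1085 = 1×744 + 341
  744 = 2×341 + 62
  341 = 5×62 + 31
  62 = 2×31
so gcd(1085, 744) = 31.
31 divides 1209, so integer solutions exist.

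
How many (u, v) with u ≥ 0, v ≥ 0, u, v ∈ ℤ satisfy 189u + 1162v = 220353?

7

gcd(1162, 189):
  1162 = 6×189 + 28
  189 = 6×28 + 21
  28 = 1×21 + 7
  21 = 3×7
so gcd(1162, 189) = 7.
Back-substitute for Bézout coefficients:
  7 = 28 - 1×21
  ... = 189×(-43) + 1162×(7)
Scale by 31479: one solution is (-1353597, 220353). Reduce u mod 166: (133, 168).
General: u = 133 + 166t, v = 168 - 27t.
u ≥ 0 ⇒ t ≥ 0; v ≥ 0 ⇒ t ≤ 6. So t ∈ [0, 6]: 7 solutions.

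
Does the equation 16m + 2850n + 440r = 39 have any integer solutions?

no

gcd(2850, 16) = 2  (2850 = 178*16 + 2, 16 = 8*2).
gcd(2, 440) = 2.
2 does not divide 39 (remainder 1), so no integer solutions.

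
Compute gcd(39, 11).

gcd(39, 11) = 1  (39 = 3×11 + 6, 11 = 1×6 + 5, 6 = 1×5 + 1, 5 = 5×1).

1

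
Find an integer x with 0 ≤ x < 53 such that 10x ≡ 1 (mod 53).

16

gcd(53, 10) = 1  (53 = 5×10 + 3, 10 = 3×3 + 1, 3 = 3×1).
Back-substituting, 10×(16) + 53×(-3) = 1.
So 10×16 ≡ 1 (mod 53), and 16 mod 53 = 16.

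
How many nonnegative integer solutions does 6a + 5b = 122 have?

4

gcd(6, 5) = 1  (6 = 1×5 + 1, 5 = 5×1).
Back-substituting, 6×(1) + 5×(-1) = 1.
Scale by 122: one solution is (122, -122). Reduce a mod 5: (2, 22).
General: a = 2 + 5t, b = 22 - 6t.
a ≥ 0 ⇒ t ≥ 0; b ≥ 0 ⇒ t ≤ 3. So t ∈ [0, 3]: 4 solutions.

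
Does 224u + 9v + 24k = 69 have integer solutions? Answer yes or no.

yes

gcd(224, 9) = 1.
gcd(1, 24) = 1.
1 divides 69, so integer solutions exist.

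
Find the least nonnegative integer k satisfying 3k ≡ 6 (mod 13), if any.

gcd(13, 3):
  13 = 4×3 + 1
  3 = 3×1
so gcd(13, 3) = 1.
1 divides 6, so solutions exist.
Back-substitute for Bézout coefficients:
  1 = 13 - 4×3
  ... = 3×(-4) + 13×(1)
So 3×(-4) ≡ 1 (mod 13); multiply by 6: k ≡ -24 (mod 13).
Smallest nonnegative: k = -24 mod 13 = 2.

2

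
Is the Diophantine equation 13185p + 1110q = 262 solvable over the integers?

no

gcd(13185, 1110) = 15  (13185 = 11·1110 + 975, 1110 = 1·975 + 135, 975 = 7·135 + 30, 135 = 4·30 + 15, 30 = 2·15).
15 does not divide 262 (remainder 7), so no integer solutions.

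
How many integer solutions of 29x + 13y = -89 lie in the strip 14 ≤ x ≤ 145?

gcd(29, 13) = 1.
By Bézout, 29×(-4) + 13×(9) = 1.
Particular solution: (5, -18).
General solution: x = 5 + 13t, y = -18 - 29t for integer t.
14 ≤ 5 + 13t ≤ 145 gives t ∈ [1, 10], which is 10 values.

10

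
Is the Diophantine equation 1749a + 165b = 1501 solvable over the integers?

gcd(1749, 165) = 33.
33 does not divide 1501 (remainder 16), so no integer solutions.

no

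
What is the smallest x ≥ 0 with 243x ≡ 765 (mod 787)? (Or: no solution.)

761

gcd(787, 243) = 1  (787 = 3×243 + 58, 243 = 4×58 + 11, 58 = 5×11 + 3, 11 = 3×3 + 2, 3 = 1×2 + 1, 2 = 2×1).
1 divides 765, so solutions exist.
Back-substituting, 243×(-285) + 787×(88) = 1.
So 243×(-285) ≡ 1 (mod 787); multiply by 765: x ≡ -218025 (mod 787).
Smallest nonnegative: x = -218025 mod 787 = 761.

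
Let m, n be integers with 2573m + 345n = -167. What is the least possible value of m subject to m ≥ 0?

71

gcd(2573, 345):
  2573 = 7*345 + 158
  345 = 2*158 + 29
  158 = 5*29 + 13
  29 = 2*13 + 3
  13 = 4*3 + 1
  3 = 3*1
so gcd(2573, 345) = 1.
1 divides -167, so solutions exist.
Back-substitute for Bézout coefficients:
  1 = 13 - 4*3
  ... = 2573*(107) + 345*(-798)
Scale by -167/1 = -167: (m₀, n₀) = (-17869, 133266).
General solution: m = -17869 + 345t, n = 133266 - 2573t for integer t.
m ≥ 0: smallest is -17869 mod 345 = 71 (at t = 52), with n = -530.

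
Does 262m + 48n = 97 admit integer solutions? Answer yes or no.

gcd(262, 48) = 2.
2 does not divide 97 (remainder 1), so no integer solutions.

no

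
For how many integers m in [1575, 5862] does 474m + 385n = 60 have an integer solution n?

11

gcd(474, 385) = 1  (474 = 1*385 + 89, 385 = 4*89 + 29, 89 = 3*29 + 2, 29 = 14*2 + 1, 2 = 2*1).
Back-substituting, 474*(-186) + 385*(229) = 1.
Scale by 60: particular solution (-11160, 13740); reduce m mod 385: (5, -6).
General solution: m = 5 + 385t, n = -6 - 474t for integer t.
1575 ≤ 5 + 385t ≤ 5862 gives t ∈ [5, 15], which is 11 values.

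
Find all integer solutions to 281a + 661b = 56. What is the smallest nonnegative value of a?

306

gcd(661, 281) = 1.
1 divides 56, so solutions exist.
By Bézout, 281·(-207) + 661·(88) = 1.
Scale by 56/1 = 56: (a₀, b₀) = (-11592, 4928).
General solution: a = -11592 + 661t, b = 4928 - 281t for integer t.
a ≥ 0: smallest is -11592 mod 661 = 306 (at t = 18), with b = -130.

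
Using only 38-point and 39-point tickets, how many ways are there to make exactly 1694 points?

Need nonnegative integers with 38j + 39k = 1694.
gcd(38, 39) = 1, and 38·(-1) + 39·(1) = 1.
So (j₀, k₀) = (-1694, 1694); general j = -1694 + 39t, k = 1694 - 38t.
j ≥ 0 ⇒ t ≥ 44; k ≥ 0 ⇒ t ≤ 44. That's 1 value of t.

1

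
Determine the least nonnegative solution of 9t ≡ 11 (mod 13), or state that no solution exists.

gcd(13, 9):
  13 = 1·9 + 4
  9 = 2·4 + 1
  4 = 4·1
so gcd(13, 9) = 1.
1 divides 11, so solutions exist.
Back-substitute for Bézout coefficients:
  1 = 9 - 2·4
  ... = 9·(3) + 13·(-2)
So 9·(3) ≡ 1 (mod 13); multiply by 11: t ≡ 33 (mod 13).
Smallest nonnegative: t = 33 mod 13 = 7.

7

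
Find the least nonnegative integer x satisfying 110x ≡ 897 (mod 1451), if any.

gcd(1451, 110) = 1.
1 divides 897, so solutions exist.
By Bézout, 110×(-277) + 1451×(21) = 1.
So 110×(-277) ≡ 1 (mod 1451); multiply by 897: x ≡ -248469 (mod 1451).
Smallest nonnegative: x = -248469 mod 1451 = 1103.

1103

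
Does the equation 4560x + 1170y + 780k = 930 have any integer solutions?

yes

gcd(4560, 1170) = 30  (4560 = 3×1170 + 1050, 1170 = 1×1050 + 120, 1050 = 8×120 + 90, 120 = 1×90 + 30, 90 = 3×30).
gcd(30, 780) = 30.
30 divides 930, so integer solutions exist.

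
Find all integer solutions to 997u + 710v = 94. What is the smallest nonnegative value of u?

552

gcd(997, 710) = 1  (997 = 1·710 + 287, 710 = 2·287 + 136, 287 = 2·136 + 15, 136 = 9·15 + 1, 15 = 15·1).
1 divides 94, so solutions exist.
Back-substituting, 997·(-47) + 710·(66) = 1.
Scale by 94/1 = 94: (u₀, v₀) = (-4418, 6204).
General solution: u = -4418 + 710t, v = 6204 - 997t for integer t.
u ≥ 0: smallest is -4418 mod 710 = 552 (at t = 7), with v = -775.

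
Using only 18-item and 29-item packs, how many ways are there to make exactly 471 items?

Need nonnegative integers with 18j + 29k = 471.
gcd(18, 29) = 1, and 18·(-8) + 29·(5) = 1.
So (j₀, k₀) = (-3768, 2355); general j = -3768 + 29t, k = 2355 - 18t.
j ≥ 0 ⇒ t ≥ 130; k ≥ 0 ⇒ t ≤ 130. That's 1 value of t.

1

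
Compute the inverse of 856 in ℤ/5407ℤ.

gcd(5407, 856):
  5407 = 6×856 + 271
  856 = 3×271 + 43
  271 = 6×43 + 13
  43 = 3×13 + 4
  13 = 3×4 + 1
  4 = 4×1
so gcd(5407, 856) = 1.
Back-substitute for Bézout coefficients:
  1 = 13 - 3×4
  ... = 856×(-1257) + 5407×(199)
So 856×-1257 ≡ 1 (mod 5407), and -1257 mod 5407 = 4150.

4150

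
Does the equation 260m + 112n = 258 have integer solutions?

gcd(260, 112) = 4.
4 does not divide 258 (remainder 2), so no integer solutions.

no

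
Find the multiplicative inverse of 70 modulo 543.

256

gcd(543, 70) = 1.
By Bézout, 70*(256) + 543*(-33) = 1.
So 70*256 ≡ 1 (mod 543), and 256 mod 543 = 256.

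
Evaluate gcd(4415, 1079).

1

gcd(4415, 1079):
  4415 = 4×1079 + 99
  1079 = 10×99 + 89
  99 = 1×89 + 10
  89 = 8×10 + 9
  10 = 1×9 + 1
  9 = 9×1
so gcd(4415, 1079) = 1.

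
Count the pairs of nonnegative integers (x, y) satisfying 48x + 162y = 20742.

16

gcd(162, 48) = 6.
By Bézout, 48×(-10) + 162×(3) = 6.
One solution: (17, 123).
General: x = 17 + 27t, y = 123 - 8t.
x ≥ 0 ⇒ t ≥ 0; y ≥ 0 ⇒ t ≤ 15. So t ∈ [0, 15]: 16 solutions.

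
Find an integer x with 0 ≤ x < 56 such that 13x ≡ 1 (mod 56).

13

gcd(56, 13):
  56 = 4×13 + 4
  13 = 3×4 + 1
  4 = 4×1
so gcd(56, 13) = 1.
Back-substitute for Bézout coefficients:
  1 = 13 - 3×4
  ... = 13×(13) + 56×(-3)
So 13×13 ≡ 1 (mod 56), and 13 mod 56 = 13.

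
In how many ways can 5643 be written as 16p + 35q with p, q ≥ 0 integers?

10

gcd(35, 16) = 1  (35 = 2·16 + 3, 16 = 5·3 + 1, 3 = 3·1).
Back-substituting, 16·(11) + 35·(-5) = 1.
Scale by 5643: one solution is (62073, -28215). Reduce p mod 35: (18, 153).
General: p = 18 + 35t, q = 153 - 16t.
p ≥ 0 ⇒ t ≥ 0; q ≥ 0 ⇒ t ≤ 9. So t ∈ [0, 9]: 10 solutions.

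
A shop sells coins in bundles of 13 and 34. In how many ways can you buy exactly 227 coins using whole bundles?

1

Need nonnegative integers with 13j + 34k = 227.
gcd(13, 34) = 1, and 13·(-13) + 34·(5) = 1.
So (j₀, k₀) = (-2951, 1135); general j = -2951 + 34t, k = 1135 - 13t.
j ≥ 0 ⇒ t ≥ 87; k ≥ 0 ⇒ t ≤ 87. That's 1 value of t.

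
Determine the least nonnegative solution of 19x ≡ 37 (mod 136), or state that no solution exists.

gcd(136, 19) = 1  (136 = 7×19 + 3, 19 = 6×3 + 1, 3 = 3×1).
1 divides 37, so solutions exist.
Back-substituting, 19×(43) + 136×(-6) = 1.
So 19×(43) ≡ 1 (mod 136); multiply by 37: x ≡ 1591 (mod 136).
Smallest nonnegative: x = 1591 mod 136 = 95.

95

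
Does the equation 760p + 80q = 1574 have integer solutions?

no

gcd(760, 80):
  760 = 9×80 + 40
  80 = 2×40
so gcd(760, 80) = 40.
40 does not divide 1574 (remainder 14), so no integer solutions.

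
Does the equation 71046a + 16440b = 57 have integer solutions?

gcd(71046, 16440):
  71046 = 4×16440 + 5286
  16440 = 3×5286 + 582
  5286 = 9×582 + 48
  582 = 12×48 + 6
  48 = 8×6
so gcd(71046, 16440) = 6.
6 does not divide 57 (remainder 3), so no integer solutions.

no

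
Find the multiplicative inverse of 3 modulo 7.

5

gcd(7, 3):
  7 = 2*3 + 1
  3 = 3*1
so gcd(7, 3) = 1.
Back-substitute for Bézout coefficients:
  1 = 7 - 2*3
  ... = 3*(-2) + 7*(1)
So 3*-2 ≡ 1 (mod 7), and -2 mod 7 = 5.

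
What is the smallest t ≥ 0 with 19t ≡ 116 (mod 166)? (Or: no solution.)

gcd(166, 19) = 1  (166 = 8×19 + 14, 19 = 1×14 + 5, 14 = 2×5 + 4, 5 = 1×4 + 1, 4 = 4×1).
1 divides 116, so solutions exist.
Back-substituting, 19×(35) + 166×(-4) = 1.
So 19×(35) ≡ 1 (mod 166); multiply by 116: t ≡ 4060 (mod 166).
Smallest nonnegative: t = 4060 mod 166 = 76.

76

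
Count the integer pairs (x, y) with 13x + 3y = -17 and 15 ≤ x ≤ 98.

gcd(13, 3):
  13 = 4*3 + 1
  3 = 3*1
so gcd(13, 3) = 1.
Back-substitute for Bézout coefficients:
  1 = 13 - 4*3
  ... = 13*(1) + 3*(-4)
Scale by -17: particular solution (-17, 68); reduce x mod 3: (1, -10).
General solution: x = 1 + 3t, y = -10 - 13t for integer t.
15 ≤ 1 + 3t ≤ 98 gives t ∈ [5, 32], which is 28 values.

28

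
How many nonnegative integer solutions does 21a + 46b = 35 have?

gcd(46, 21) = 1  (46 = 2*21 + 4, 21 = 5*4 + 1, 4 = 4*1).
Back-substituting, 21*(11) + 46*(-5) = 1.
Scale by 35: one solution is (385, -175). Reduce a mod 46: (17, -7).
General: a = 17 + 46t, b = -7 - 21t.
a ≥ 0 ⇒ t ≥ 0; b ≥ 0 ⇒ t ≤ -1. So t ∈ [0, -1]: 0 solutions.

0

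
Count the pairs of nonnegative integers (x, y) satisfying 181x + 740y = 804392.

gcd(740, 181) = 1.
By Bézout, 181×(-139) + 740×(34) = 1.
One solution: (552, 952).
General: x = 552 + 740t, y = 952 - 181t.
x ≥ 0 ⇒ t ≥ 0; y ≥ 0 ⇒ t ≤ 5. So t ∈ [0, 5]: 6 solutions.

6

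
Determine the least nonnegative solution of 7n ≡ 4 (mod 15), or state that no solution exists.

7

gcd(15, 7) = 1.
1 divides 4, so solutions exist.
By Bézout, 7·(-2) + 15·(1) = 1.
So 7·(-2) ≡ 1 (mod 15); multiply by 4: n ≡ -8 (mod 15).
Smallest nonnegative: n = -8 mod 15 = 7.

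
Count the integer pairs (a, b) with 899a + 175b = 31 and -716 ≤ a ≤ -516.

gcd(899, 175) = 1.
By Bézout, 899·(-51) + 175·(262) = 1.
Particular solution: (169, -868).
General solution: a = 169 + 175t, b = -868 - 899t for integer t.
-716 ≤ 169 + 175t ≤ -516 gives t ∈ [-5, -4], which is 2 values.

2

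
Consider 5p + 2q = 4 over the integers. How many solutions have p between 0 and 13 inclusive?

gcd(5, 2):
  5 = 2×2 + 1
  2 = 2×1
so gcd(5, 2) = 1.
Back-substitute for Bézout coefficients:
  1 = 5 - 2×2
  ... = 5×(1) + 2×(-2)
Scale by 4: particular solution (4, -8); reduce p mod 2: (0, 2).
General solution: p = 0 + 2t, q = 2 - 5t for integer t.
0 ≤ 0 + 2t ≤ 13 gives t ∈ [0, 6], which is 7 values.

7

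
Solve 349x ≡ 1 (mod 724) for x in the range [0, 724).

gcd(724, 349) = 1  (724 = 2·349 + 26, 349 = 13·26 + 11, 26 = 2·11 + 4, 11 = 2·4 + 3, 4 = 1·3 + 1, 3 = 3·1).
Back-substituting, 349·(-195) + 724·(94) = 1.
So 349·-195 ≡ 1 (mod 724), and -195 mod 724 = 529.

529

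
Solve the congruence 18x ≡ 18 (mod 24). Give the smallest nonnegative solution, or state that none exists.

gcd(24, 18):
  24 = 1·18 + 6
  18 = 3·6
so gcd(24, 18) = 6.
6 divides 18, so solutions exist.
Back-substitute for Bézout coefficients:
  6 = 24 - 1·18
  ... = 18·(-1) + 24·(1)
So 18·(-1) ≡ 6 (mod 24); multiply by 3: x ≡ -3 (mod 4).
Smallest nonnegative: x = -3 mod 4 = 1.

1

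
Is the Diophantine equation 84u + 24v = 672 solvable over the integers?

gcd(84, 24):
  84 = 3*24 + 12
  24 = 2*12
so gcd(84, 24) = 12.
12 divides 672, so integer solutions exist.

yes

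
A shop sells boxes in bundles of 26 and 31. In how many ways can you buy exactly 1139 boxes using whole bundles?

1

Need nonnegative integers with 26j + 31k = 1139.
gcd(26, 31) = 1, and 26·(6) + 31·(-5) = 1.
So (j₀, k₀) = (6834, -5695); general j = 6834 + 31t, k = -5695 - 26t.
j ≥ 0 ⇒ t ≥ -220; k ≥ 0 ⇒ t ≤ -220. That's 1 value of t.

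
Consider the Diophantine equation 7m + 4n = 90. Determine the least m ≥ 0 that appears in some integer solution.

gcd(7, 4) = 1  (7 = 1·4 + 3, 4 = 1·3 + 1, 3 = 3·1).
1 divides 90, so solutions exist.
Back-substituting, 7·(-1) + 4·(2) = 1.
Scale by 90/1 = 90: (m₀, n₀) = (-90, 180).
General solution: m = -90 + 4t, n = 180 - 7t for integer t.
m ≥ 0: smallest is -90 mod 4 = 2 (at t = 23), with n = 19.

2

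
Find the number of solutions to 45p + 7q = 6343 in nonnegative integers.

gcd(45, 7):
  45 = 6×7 + 3
  7 = 2×3 + 1
  3 = 3×1
so gcd(45, 7) = 1.
Back-substitute for Bézout coefficients:
  1 = 7 - 2×3
  ... = 45×(-2) + 7×(13)
Scale by 6343: one solution is (-12686, 82459). Reduce p mod 7: (5, 874).
General: p = 5 + 7t, q = 874 - 45t.
p ≥ 0 ⇒ t ≥ 0; q ≥ 0 ⇒ t ≤ 19. So t ∈ [0, 19]: 20 solutions.

20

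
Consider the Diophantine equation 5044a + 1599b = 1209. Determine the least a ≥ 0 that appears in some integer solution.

gcd(5044, 1599) = 13  (5044 = 3*1599 + 247, 1599 = 6*247 + 117, 247 = 2*117 + 13, 117 = 9*13).
13 divides 1209, so solutions exist.
Back-substituting, 5044*(13) + 1599*(-41) = 13.
Scale by 1209/13 = 93: (a₀, b₀) = (1209, -3813).
General solution: a = 1209 + 123t, b = -3813 - 388t for integer t.
a ≥ 0: smallest is 1209 mod 123 = 102 (at t = -9), with b = -321.

102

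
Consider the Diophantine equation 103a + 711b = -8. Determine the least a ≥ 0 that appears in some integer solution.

421

gcd(711, 103) = 1  (711 = 6*103 + 93, 103 = 1*93 + 10, 93 = 9*10 + 3, 10 = 3*3 + 1, 3 = 3*1).
1 divides -8, so solutions exist.
Back-substituting, 103*(214) + 711*(-31) = 1.
Scale by -8/1 = -8: (a₀, b₀) = (-1712, 248).
General solution: a = -1712 + 711t, b = 248 - 103t for integer t.
a ≥ 0: smallest is -1712 mod 711 = 421 (at t = 3), with b = -61.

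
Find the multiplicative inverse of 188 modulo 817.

465

gcd(817, 188) = 1.
By Bézout, 188·(-352) + 817·(81) = 1.
So 188·-352 ≡ 1 (mod 817), and -352 mod 817 = 465.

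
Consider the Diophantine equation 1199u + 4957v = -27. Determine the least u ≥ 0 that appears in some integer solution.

gcd(4957, 1199):
  4957 = 4*1199 + 161
  1199 = 7*161 + 72
  161 = 2*72 + 17
  72 = 4*17 + 4
  17 = 4*4 + 1
  4 = 4*1
so gcd(4957, 1199) = 1.
1 divides -27, so solutions exist.
Back-substitute for Bézout coefficients:
  1 = 17 - 4*4
  ... = 1199*(-1170) + 4957*(283)
Scale by -27/1 = -27: (u₀, v₀) = (31590, -7641).
General solution: u = 31590 + 4957t, v = -7641 - 1199t for integer t.
u ≥ 0: smallest is 31590 mod 4957 = 1848 (at t = -6), with v = -447.

1848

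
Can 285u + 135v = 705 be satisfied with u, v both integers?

yes

gcd(285, 135) = 15.
15 divides 705, so integer solutions exist.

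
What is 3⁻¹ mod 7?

5

gcd(7, 3) = 1  (7 = 2*3 + 1, 3 = 3*1).
Back-substituting, 3*(-2) + 7*(1) = 1.
So 3*-2 ≡ 1 (mod 7), and -2 mod 7 = 5.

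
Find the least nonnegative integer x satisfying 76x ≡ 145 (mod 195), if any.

gcd(195, 76):
  195 = 2·76 + 43
  76 = 1·43 + 33
  43 = 1·33 + 10
  33 = 3·10 + 3
  10 = 3·3 + 1
  3 = 3·1
so gcd(195, 76) = 1.
1 divides 145, so solutions exist.
Back-substitute for Bézout coefficients:
  1 = 10 - 3·3
  ... = 76·(-59) + 195·(23)
So 76·(-59) ≡ 1 (mod 195); multiply by 145: x ≡ -8555 (mod 195).
Smallest nonnegative: x = -8555 mod 195 = 25.

25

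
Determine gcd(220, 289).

1

gcd(289, 220):
  289 = 1·220 + 69
  220 = 3·69 + 13
  69 = 5·13 + 4
  13 = 3·4 + 1
  4 = 4·1
so gcd(289, 220) = 1.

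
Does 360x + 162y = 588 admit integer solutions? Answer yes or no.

gcd(360, 162) = 18  (360 = 2·162 + 36, 162 = 4·36 + 18, 36 = 2·18).
18 does not divide 588 (remainder 12), so no integer solutions.

no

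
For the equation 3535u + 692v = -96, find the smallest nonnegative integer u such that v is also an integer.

gcd(3535, 692):
  3535 = 5·692 + 75
  692 = 9·75 + 17
  75 = 4·17 + 7
  17 = 2·7 + 3
  7 = 2·3 + 1
  3 = 3·1
so gcd(3535, 692) = 1.
1 divides -96, so solutions exist.
Back-substitute for Bézout coefficients:
  1 = 7 - 2·3
  ... = 3535·(203) + 692·(-1037)
Scale by -96/1 = -96: (u₀, v₀) = (-19488, 99552).
General solution: u = -19488 + 692t, v = 99552 - 3535t for integer t.
u ≥ 0: smallest is -19488 mod 692 = 580 (at t = 29), with v = -2963.

580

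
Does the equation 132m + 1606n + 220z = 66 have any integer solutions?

yes

gcd(1606, 132) = 22  (1606 = 12·132 + 22, 132 = 6·22).
gcd(22, 220) = 22.
22 divides 66, so integer solutions exist.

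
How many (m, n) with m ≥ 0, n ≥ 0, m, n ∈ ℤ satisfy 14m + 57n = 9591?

12

gcd(57, 14) = 1.
By Bézout, 14*(-4) + 57*(1) = 1.
One solution: (54, 155).
General: m = 54 + 57t, n = 155 - 14t.
m ≥ 0 ⇒ t ≥ 0; n ≥ 0 ⇒ t ≤ 11. So t ∈ [0, 11]: 12 solutions.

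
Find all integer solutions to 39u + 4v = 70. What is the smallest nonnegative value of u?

gcd(39, 4):
  39 = 9·4 + 3
  4 = 1·3 + 1
  3 = 3·1
so gcd(39, 4) = 1.
1 divides 70, so solutions exist.
Back-substitute for Bézout coefficients:
  1 = 4 - 1·3
  ... = 39·(-1) + 4·(10)
Scale by 70/1 = 70: (u₀, v₀) = (-70, 700).
General solution: u = -70 + 4t, v = 700 - 39t for integer t.
u ≥ 0: smallest is -70 mod 4 = 2 (at t = 18), with v = -2.

2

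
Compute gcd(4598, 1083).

gcd(4598, 1083) = 19  (4598 = 4·1083 + 266, 1083 = 4·266 + 19, 266 = 14·19).

19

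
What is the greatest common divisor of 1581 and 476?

gcd(1581, 476) = 17  (1581 = 3×476 + 153, 476 = 3×153 + 17, 153 = 9×17).

17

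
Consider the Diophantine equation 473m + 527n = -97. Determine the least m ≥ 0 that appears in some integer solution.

gcd(527, 473) = 1  (527 = 1·473 + 54, 473 = 8·54 + 41, 54 = 1·41 + 13, 41 = 3·13 + 2, 13 = 6·2 + 1, 2 = 2·1).
1 divides -97, so solutions exist.
Back-substituting, 473·(-244) + 527·(219) = 1.
Scale by -97/1 = -97: (m₀, n₀) = (23668, -21243).
General solution: m = 23668 + 527t, n = -21243 - 473t for integer t.
m ≥ 0: smallest is 23668 mod 527 = 480 (at t = -44), with n = -431.

480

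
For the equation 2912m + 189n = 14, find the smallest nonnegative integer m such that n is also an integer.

gcd(2912, 189):
  2912 = 15*189 + 77
  189 = 2*77 + 35
  77 = 2*35 + 7
  35 = 5*7
so gcd(2912, 189) = 7.
7 divides 14, so solutions exist.
Back-substitute for Bézout coefficients:
  7 = 77 - 2*35
  ... = 2912*(5) + 189*(-77)
Scale by 14/7 = 2: (m₀, n₀) = (10, -154).
General solution: m = 10 + 27t, n = -154 - 416t for integer t.
m ≥ 0: smallest is 10 mod 27 = 10 (at t = 0), with n = -154.

10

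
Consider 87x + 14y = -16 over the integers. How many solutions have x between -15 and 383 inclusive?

gcd(87, 14):
  87 = 6·14 + 3
  14 = 4·3 + 2
  3 = 1·2 + 1
  2 = 2·1
so gcd(87, 14) = 1.
Back-substitute for Bézout coefficients:
  1 = 3 - 1·2
  ... = 87·(5) + 14·(-31)
Scale by -16: particular solution (-80, 496); reduce x mod 14: (4, -26).
General solution: x = 4 + 14t, y = -26 - 87t for integer t.
-15 ≤ 4 + 14t ≤ 383 gives t ∈ [-1, 27], which is 29 values.

29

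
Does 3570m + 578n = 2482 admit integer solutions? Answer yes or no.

yes

gcd(3570, 578) = 34.
34 divides 2482, so integer solutions exist.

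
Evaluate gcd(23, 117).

1

gcd(117, 23) = 1  (117 = 5·23 + 2, 23 = 11·2 + 1, 2 = 2·1).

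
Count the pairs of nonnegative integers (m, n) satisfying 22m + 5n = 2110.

gcd(22, 5) = 1.
By Bézout, 22×(-2) + 5×(9) = 1.
One solution: (0, 422).
General: m = 0 + 5t, n = 422 - 22t.
m ≥ 0 ⇒ t ≥ 0; n ≥ 0 ⇒ t ≤ 19. So t ∈ [0, 19]: 20 solutions.

20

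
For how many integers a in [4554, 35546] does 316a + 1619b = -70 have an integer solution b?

gcd(1619, 316) = 1.
By Bézout, 316×(415) + 1619×(-81) = 1.
Particular solution: (92, -18).
General solution: a = 92 + 1619t, b = -18 - 316t for integer t.
4554 ≤ 92 + 1619t ≤ 35546 gives t ∈ [3, 21], which is 19 values.

19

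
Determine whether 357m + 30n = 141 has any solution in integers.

yes

gcd(357, 30):
  357 = 11×30 + 27
  30 = 1×27 + 3
  27 = 9×3
so gcd(357, 30) = 3.
3 divides 141, so integer solutions exist.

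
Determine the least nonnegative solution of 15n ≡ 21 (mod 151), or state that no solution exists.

gcd(151, 15) = 1.
1 divides 21, so solutions exist.
By Bézout, 15·(-10) + 151·(1) = 1.
So 15·(-10) ≡ 1 (mod 151); multiply by 21: n ≡ -210 (mod 151).
Smallest nonnegative: n = -210 mod 151 = 92.

92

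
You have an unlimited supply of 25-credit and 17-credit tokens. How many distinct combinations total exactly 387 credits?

1

Need nonnegative integers with 25j + 17k = 387.
gcd(25, 17) = 1, and 25·(-2) + 17·(3) = 1.
So (j₀, k₀) = (-774, 1161); general j = -774 + 17t, k = 1161 - 25t.
j ≥ 0 ⇒ t ≥ 46; k ≥ 0 ⇒ t ≤ 46. That's 1 value of t.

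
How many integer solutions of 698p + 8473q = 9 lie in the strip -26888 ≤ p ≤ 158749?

gcd(8473, 698) = 1  (8473 = 12·698 + 97, 698 = 7·97 + 19, 97 = 5·19 + 2, 19 = 9·2 + 1, 2 = 2·1).
Back-substituting, 698·(4018) + 8473·(-331) = 1.
Scale by 9: particular solution (36162, -2979); reduce p mod 8473: (2270, -187).
General solution: p = 2270 + 8473t, q = -187 - 698t for integer t.
-26888 ≤ 2270 + 8473t ≤ 158749 gives t ∈ [-3, 18], which is 22 values.

22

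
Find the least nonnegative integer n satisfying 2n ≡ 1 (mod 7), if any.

4

gcd(7, 2) = 1  (7 = 3*2 + 1, 2 = 2*1).
1 divides 1, so solutions exist.
Back-substituting, 2*(-3) + 7*(1) = 1.
So 2*(-3) ≡ 1 (mod 7); multiply by 1: n ≡ -3 (mod 7).
Smallest nonnegative: n = -3 mod 7 = 4.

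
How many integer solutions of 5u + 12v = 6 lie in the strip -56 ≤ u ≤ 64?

10

gcd(12, 5) = 1.
By Bézout, 5×(5) + 12×(-2) = 1.
Particular solution: (6, -2).
General solution: u = 6 + 12t, v = -2 - 5t for integer t.
-56 ≤ 6 + 12t ≤ 64 gives t ∈ [-5, 4], which is 10 values.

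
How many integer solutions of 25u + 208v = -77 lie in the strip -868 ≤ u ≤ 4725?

gcd(208, 25):
  208 = 8×25 + 8
  25 = 3×8 + 1
  8 = 8×1
so gcd(208, 25) = 1.
Back-substitute for Bézout coefficients:
  1 = 25 - 3×8
  ... = 25×(25) + 208×(-3)
Scale by -77: particular solution (-1925, 231); reduce u mod 208: (155, -19).
General solution: u = 155 + 208t, v = -19 - 25t for integer t.
-868 ≤ 155 + 208t ≤ 4725 gives t ∈ [-4, 21], which is 26 values.

26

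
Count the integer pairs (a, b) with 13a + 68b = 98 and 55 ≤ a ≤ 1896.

27

gcd(68, 13) = 1.
By Bézout, 13·(21) + 68·(-4) = 1.
Particular solution: (18, -2).
General solution: a = 18 + 68t, b = -2 - 13t for integer t.
55 ≤ 18 + 68t ≤ 1896 gives t ∈ [1, 27], which is 27 values.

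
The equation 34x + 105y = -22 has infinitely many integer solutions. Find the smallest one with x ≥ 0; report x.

gcd(105, 34) = 1  (105 = 3*34 + 3, 34 = 11*3 + 1, 3 = 3*1).
1 divides -22, so solutions exist.
Back-substituting, 34*(34) + 105*(-11) = 1.
Scale by -22/1 = -22: (x₀, y₀) = (-748, 242).
General solution: x = -748 + 105t, y = 242 - 34t for integer t.
x ≥ 0: smallest is -748 mod 105 = 92 (at t = 8), with y = -30.

92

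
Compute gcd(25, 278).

gcd(278, 25):
  278 = 11*25 + 3
  25 = 8*3 + 1
  3 = 3*1
so gcd(278, 25) = 1.

1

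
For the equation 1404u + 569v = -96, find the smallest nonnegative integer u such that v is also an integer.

gcd(1404, 569) = 1.
1 divides -96, so solutions exist.
By Bézout, 1404×(246) + 569×(-607) = 1.
Scale by -96/1 = -96: (u₀, v₀) = (-23616, 58272).
General solution: u = -23616 + 569t, v = 58272 - 1404t for integer t.
u ≥ 0: smallest is -23616 mod 569 = 282 (at t = 42), with v = -696.

282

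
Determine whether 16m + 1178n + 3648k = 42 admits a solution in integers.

yes

gcd(1178, 16):
  1178 = 73×16 + 10
  16 = 1×10 + 6
  10 = 1×6 + 4
  6 = 1×4 + 2
  4 = 2×2
so gcd(1178, 16) = 2.
gcd(2, 3648) = 2.
2 divides 42, so integer solutions exist.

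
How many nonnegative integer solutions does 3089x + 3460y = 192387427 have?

18

gcd(3460, 3089):
  3460 = 1*3089 + 371
  3089 = 8*371 + 121
  371 = 3*121 + 8
  121 = 15*8 + 1
  8 = 8*1
so gcd(3460, 3089) = 1.
Back-substitute for Bézout coefficients:
  1 = 121 - 15*8
  ... = 3089*(429) + 3460*(-383)
Scale by 192387427: one solution is (82534206183, -73684384541). Reduce x mod 3460: (2823, 53083).
General: x = 2823 + 3460t, y = 53083 - 3089t.
x ≥ 0 ⇒ t ≥ 0; y ≥ 0 ⇒ t ≤ 17. So t ∈ [0, 17]: 18 solutions.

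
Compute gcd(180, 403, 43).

gcd(403, 180) = 1.
gcd(1, 43) = 1.

1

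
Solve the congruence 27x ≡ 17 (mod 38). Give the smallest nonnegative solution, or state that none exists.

33

gcd(38, 27) = 1.
1 divides 17, so solutions exist.
By Bézout, 27×(-7) + 38×(5) = 1.
So 27×(-7) ≡ 1 (mod 38); multiply by 17: x ≡ -119 (mod 38).
Smallest nonnegative: x = -119 mod 38 = 33.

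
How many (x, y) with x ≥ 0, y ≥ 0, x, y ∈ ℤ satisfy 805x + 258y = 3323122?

gcd(805, 258) = 1  (805 = 3×258 + 31, 258 = 8×31 + 10, 31 = 3×10 + 1, 10 = 10×1).
Back-substituting, 805×(25) + 258×(-78) = 1.
Scale by 3323122: one solution is (83078050, -259203516). Reduce x mod 258: (244, 12119).
General: x = 244 + 258t, y = 12119 - 805t.
x ≥ 0 ⇒ t ≥ 0; y ≥ 0 ⇒ t ≤ 15. So t ∈ [0, 15]: 16 solutions.

16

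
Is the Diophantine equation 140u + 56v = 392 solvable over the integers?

yes

gcd(140, 56) = 28  (140 = 2*56 + 28, 56 = 2*28).
28 divides 392, so integer solutions exist.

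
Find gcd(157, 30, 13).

gcd(157, 30):
  157 = 5*30 + 7
  30 = 4*7 + 2
  7 = 3*2 + 1
  2 = 2*1
so gcd(157, 30) = 1.
gcd(1, 13) = 1.

1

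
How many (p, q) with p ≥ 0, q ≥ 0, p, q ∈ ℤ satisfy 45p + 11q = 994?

gcd(45, 11) = 1  (45 = 4×11 + 1, 11 = 11×1).
Back-substituting, 45×(1) + 11×(-4) = 1.
Scale by 994: one solution is (994, -3976). Reduce p mod 11: (4, 74).
General: p = 4 + 11t, q = 74 - 45t.
p ≥ 0 ⇒ t ≥ 0; q ≥ 0 ⇒ t ≤ 1. So t ∈ [0, 1]: 2 solutions.

2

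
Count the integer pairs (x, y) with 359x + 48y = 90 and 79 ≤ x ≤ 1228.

24

gcd(359, 48) = 1.
By Bézout, 359*(23) + 48*(-172) = 1.
Particular solution: (6, -43).
General solution: x = 6 + 48t, y = -43 - 359t for integer t.
79 ≤ 6 + 48t ≤ 1228 gives t ∈ [2, 25], which is 24 values.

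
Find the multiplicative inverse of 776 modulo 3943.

2566

gcd(3943, 776):
  3943 = 5*776 + 63
  776 = 12*63 + 20
  63 = 3*20 + 3
  20 = 6*3 + 2
  3 = 1*2 + 1
  2 = 2*1
so gcd(3943, 776) = 1.
Back-substitute for Bézout coefficients:
  1 = 3 - 1*2
  ... = 776*(-1377) + 3943*(271)
So 776*-1377 ≡ 1 (mod 3943), and -1377 mod 3943 = 2566.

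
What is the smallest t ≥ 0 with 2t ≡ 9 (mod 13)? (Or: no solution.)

11

gcd(13, 2) = 1.
1 divides 9, so solutions exist.
By Bézout, 2×(-6) + 13×(1) = 1.
So 2×(-6) ≡ 1 (mod 13); multiply by 9: t ≡ -54 (mod 13).
Smallest nonnegative: t = -54 mod 13 = 11.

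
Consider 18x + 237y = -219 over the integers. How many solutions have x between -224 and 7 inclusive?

3

gcd(237, 18) = 3  (237 = 13·18 + 3, 18 = 6·3).
Back-substituting, 18·(-13) + 237·(1) = 3.
Scale by -73: particular solution (949, -73); reduce x mod 79: (1, -1).
General solution: x = 1 + 79t, y = -1 - 6t for integer t.
-224 ≤ 1 + 79t ≤ 7 gives t ∈ [-2, 0], which is 3 values.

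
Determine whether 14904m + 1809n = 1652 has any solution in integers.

gcd(14904, 1809) = 27  (14904 = 8×1809 + 432, 1809 = 4×432 + 81, 432 = 5×81 + 27, 81 = 3×27).
27 does not divide 1652 (remainder 5), so no integer solutions.

no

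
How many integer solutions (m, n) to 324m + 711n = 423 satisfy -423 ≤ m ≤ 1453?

23

gcd(711, 324):
  711 = 2×324 + 63
  324 = 5×63 + 9
  63 = 7×9
so gcd(711, 324) = 9.
Back-substitute for Bézout coefficients:
  9 = 324 - 5×63
  ... = 324×(11) + 711×(-5)
Scale by 47: particular solution (517, -235); reduce m mod 79: (43, -19).
General solution: m = 43 + 79t, n = -19 - 36t for integer t.
-423 ≤ 43 + 79t ≤ 1453 gives t ∈ [-5, 17], which is 23 values.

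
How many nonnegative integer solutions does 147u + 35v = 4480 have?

7

gcd(147, 35) = 7.
By Bézout, 147×(1) + 35×(-4) = 7.
One solution: (0, 128).
General: u = 0 + 5t, v = 128 - 21t.
u ≥ 0 ⇒ t ≥ 0; v ≥ 0 ⇒ t ≤ 6. So t ∈ [0, 6]: 7 solutions.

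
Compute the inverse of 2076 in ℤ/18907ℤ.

15346

gcd(18907, 2076) = 1  (18907 = 9·2076 + 223, 2076 = 9·223 + 69, 223 = 3·69 + 16, 69 = 4·16 + 5, 16 = 3·5 + 1, 5 = 5·1).
Back-substituting, 2076·(-3561) + 18907·(391) = 1.
So 2076·-3561 ≡ 1 (mod 18907), and -3561 mod 18907 = 15346.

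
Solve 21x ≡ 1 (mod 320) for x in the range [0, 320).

gcd(320, 21):
  320 = 15*21 + 5
  21 = 4*5 + 1
  5 = 5*1
so gcd(320, 21) = 1.
Back-substitute for Bézout coefficients:
  1 = 21 - 4*5
  ... = 21*(61) + 320*(-4)
So 21*61 ≡ 1 (mod 320), and 61 mod 320 = 61.

61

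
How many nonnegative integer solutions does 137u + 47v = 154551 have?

24

gcd(137, 47) = 1  (137 = 2*47 + 43, 47 = 1*43 + 4, 43 = 10*4 + 3, 4 = 1*3 + 1, 3 = 3*1).
Back-substituting, 137*(-12) + 47*(35) = 1.
Scale by 154551: one solution is (-1854612, 5409285). Reduce u mod 47: (8, 3265).
General: u = 8 + 47t, v = 3265 - 137t.
u ≥ 0 ⇒ t ≥ 0; v ≥ 0 ⇒ t ≤ 23. So t ∈ [0, 23]: 24 solutions.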